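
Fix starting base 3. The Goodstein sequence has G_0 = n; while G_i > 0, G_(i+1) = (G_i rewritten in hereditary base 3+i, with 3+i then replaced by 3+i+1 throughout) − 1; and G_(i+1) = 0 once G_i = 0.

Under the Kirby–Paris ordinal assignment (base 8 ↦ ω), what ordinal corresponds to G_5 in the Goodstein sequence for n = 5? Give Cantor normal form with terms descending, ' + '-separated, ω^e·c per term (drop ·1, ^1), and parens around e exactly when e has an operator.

3

[0] 5 ≡ 3 + 2 (base 3). Lift 4: 6. −1: 5.
[1] 5 ≡ 4 + 1 (base 4). Lift 5: 6. −1: 5.
[2] 5 ≡ 5 (base 5). Lift 6: 6. −1: 5.
[3] 5 ≡ 5 (base 6). Lift 7: 5. −1: 4.
[4] 4 ≡ 4 (base 7). Lift 8: 4. −1: 3.
[5] 3 ≡ 3 (base 8). Lift 9: 3. −1: 2.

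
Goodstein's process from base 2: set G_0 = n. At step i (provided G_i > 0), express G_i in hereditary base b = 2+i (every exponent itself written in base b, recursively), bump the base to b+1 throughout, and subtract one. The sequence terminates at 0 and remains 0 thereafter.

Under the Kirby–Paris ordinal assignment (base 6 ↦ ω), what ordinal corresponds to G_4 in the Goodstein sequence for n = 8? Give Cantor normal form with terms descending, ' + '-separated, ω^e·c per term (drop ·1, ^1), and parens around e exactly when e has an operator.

G_0=8  [base 2] 2^(2 + 1)  →[2↦3]→  3^(3 + 1) = 81  −1 ⇒ G_1=80
G_1=80  [base 3] 2·3^3 + 2·3^2 + 2·3 + 2  →[3↦4]→  2·4^4 + 2·4^2 + 2·4 + 2 = 554  −1 ⇒ G_2=553
G_2=553  [base 4] 2·4^4 + 2·4^2 + 2·4 + 1  →[4↦5]→  2·5^5 + 2·5^2 + 2·5 + 1 = 6311  −1 ⇒ G_3=6310
G_3=6310  [base 5] 2·5^5 + 2·5^2 + 2·5  →[5↦6]→  2·6^6 + 2·6^2 + 2·6 = 93396  −1 ⇒ G_4=93395

ω^ω·2 + ω^2·2 + ω + 5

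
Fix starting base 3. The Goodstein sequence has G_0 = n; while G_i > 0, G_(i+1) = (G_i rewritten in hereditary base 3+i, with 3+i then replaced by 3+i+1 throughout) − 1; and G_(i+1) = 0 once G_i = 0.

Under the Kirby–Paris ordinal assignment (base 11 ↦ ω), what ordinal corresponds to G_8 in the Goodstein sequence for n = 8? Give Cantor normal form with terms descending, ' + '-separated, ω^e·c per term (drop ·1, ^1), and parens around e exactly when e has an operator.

ω

step 0: 8 = 2·3 + 2; sub 4 for 3: 2·4 + 2; = 10; G_1 = 10−1 = 9
step 1: 9 = 2·4 + 1; sub 5 for 4: 2·5 + 1; = 11; G_2 = 11−1 = 10
step 2: 10 = 2·5; sub 6 for 5: 2·6; = 12; G_3 = 12−1 = 11
step 3: 11 = 6 + 5; sub 7 for 6: 7 + 5; = 12; G_4 = 12−1 = 11
step 4: 11 = 7 + 4; sub 8 for 7: 8 + 4; = 12; G_5 = 12−1 = 11
step 5: 11 = 8 + 3; sub 9 for 8: 9 + 3; = 12; G_6 = 12−1 = 11
step 6: 11 = 9 + 2; sub 10 for 9: 10 + 2; = 12; G_7 = 12−1 = 11
step 7: 11 = 10 + 1; sub 11 for 10: 11 + 1; = 12; G_8 = 12−1 = 11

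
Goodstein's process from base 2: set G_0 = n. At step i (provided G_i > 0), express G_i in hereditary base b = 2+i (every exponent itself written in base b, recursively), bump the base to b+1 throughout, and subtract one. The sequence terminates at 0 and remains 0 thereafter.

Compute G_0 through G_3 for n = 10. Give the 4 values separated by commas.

10, 83, 1025, 15625

10 —HB2→ 2^(2 + 1) + 2 —bump→ 3^(3 + 1) + 3 = 84 —(−1)→ 83
83 —HB3→ 3^(3 + 1) + 2 —bump→ 4^(4 + 1) + 2 = 1026 —(−1)→ 1025
1025 —HB4→ 4^(4 + 1) + 1 —bump→ 5^(5 + 1) + 1 = 15626 —(−1)→ 15625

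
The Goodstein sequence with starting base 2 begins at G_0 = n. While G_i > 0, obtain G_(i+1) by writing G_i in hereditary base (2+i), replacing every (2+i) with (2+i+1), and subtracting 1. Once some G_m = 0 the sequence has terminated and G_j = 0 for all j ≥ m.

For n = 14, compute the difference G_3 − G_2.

[0] 14 ≡ 2^(2 + 1) + 2^2 + 2 (base 2). Lift 3: 111. −1: 110.
[1] 110 ≡ 3^(3 + 1) + 3^3 + 2 (base 3). Lift 4: 1282. −1: 1281.
[2] 1281 ≡ 4^(4 + 1) + 4^4 + 1 (base 4). Lift 5: 18751. −1: 18750.

17469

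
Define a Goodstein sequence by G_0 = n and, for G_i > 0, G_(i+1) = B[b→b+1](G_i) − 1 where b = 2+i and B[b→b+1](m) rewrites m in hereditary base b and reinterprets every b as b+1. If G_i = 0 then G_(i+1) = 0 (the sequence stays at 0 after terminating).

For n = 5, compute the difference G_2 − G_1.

228

base 2: 5 = 2^2 + 1; at 3: 3^3 + 1 = 28; next = 27
base 3: 27 = 3^3; at 4: 4^4 = 256; next = 255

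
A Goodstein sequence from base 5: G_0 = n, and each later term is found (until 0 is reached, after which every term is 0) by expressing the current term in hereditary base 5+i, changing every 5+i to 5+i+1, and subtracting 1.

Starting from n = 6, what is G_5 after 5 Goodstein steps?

3

i=0: 6 = 5 + 1 (b=5); 5→6: 6 + 1 = 7; 7−1 = 6
i=1: 6 = 6 (b=6); 6→7: 7 = 7; 7−1 = 6
i=2: 6 = 6 (b=7); 7→8: 6 = 6; 6−1 = 5
i=3: 5 = 5 (b=8); 8→9: 5 = 5; 5−1 = 4
i=4: 4 = 4 (b=9); 9→10: 4 = 4; 4−1 = 3
i=5: 3 = 3 (b=10); 10→11: 3 = 3; 3−1 = 2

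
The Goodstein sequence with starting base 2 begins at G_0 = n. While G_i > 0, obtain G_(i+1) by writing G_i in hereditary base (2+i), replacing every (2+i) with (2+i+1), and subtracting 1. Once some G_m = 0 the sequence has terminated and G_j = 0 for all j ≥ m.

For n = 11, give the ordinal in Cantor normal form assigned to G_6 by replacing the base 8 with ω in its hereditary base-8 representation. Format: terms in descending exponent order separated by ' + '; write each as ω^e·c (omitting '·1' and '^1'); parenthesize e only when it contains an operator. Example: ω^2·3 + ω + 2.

ω^ω·7 + ω^7·7 + ω^6·7 + ω^5·7 + ω^4·7 + ω^3·7 + ω^2·7 + ω·7 + 7

base 2: 11 = 2^(2 + 1) + 2 + 1; at 3: 3^(3 + 1) + 3 + 1 = 85; next = 84
base 3: 84 = 3^(3 + 1) + 3; at 4: 4^(4 + 1) + 4 = 1028; next = 1027
base 4: 1027 = 4^(4 + 1) + 3; at 5: 5^(5 + 1) + 3 = 15628; next = 15627
base 5: 15627 = 5^(5 + 1) + 2; at 6: 6^(6 + 1) + 2 = 279938; next = 279937
base 6: 279937 = 6^(6 + 1) + 1; at 7: 7^(7 + 1) + 1 = 5764802; next = 5764801
base 7: 5764801 = 7^(7 + 1); at 8: 8^(8 + 1) = 134217728; next = 134217727
base 8: 134217727 = 7·8^8 + 7·8^7 + 7·8^6 + 7·8^5 + 7·8^4 + 7·8^3 + 7·8^2 + 7·8 + 7; at 9: 7·9^9 + 7·9^7 + 7·9^6 + 7·9^5 + 7·9^4 + 7·9^3 + 7·9^2 + 7·9 + 7 = 2749609303; next = 2749609302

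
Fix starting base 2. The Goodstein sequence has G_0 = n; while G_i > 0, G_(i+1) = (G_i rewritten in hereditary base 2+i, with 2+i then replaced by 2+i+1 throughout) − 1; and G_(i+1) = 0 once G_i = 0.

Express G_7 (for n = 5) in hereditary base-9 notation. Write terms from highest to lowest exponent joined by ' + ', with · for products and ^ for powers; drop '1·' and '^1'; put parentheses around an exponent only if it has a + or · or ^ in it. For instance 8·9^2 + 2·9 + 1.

5 —HB2→ 2^2 + 1 —bump→ 3^3 + 1 = 28 —(−1)→ 27
27 —HB3→ 3^3 —bump→ 4^4 = 256 —(−1)→ 255
255 —HB4→ 3·4^3 + 3·4^2 + 3·4 + 3 —bump→ 3·5^3 + 3·5^2 + 3·5 + 3 = 468 —(−1)→ 467
467 —HB5→ 3·5^3 + 3·5^2 + 3·5 + 2 —bump→ 3·6^3 + 3·6^2 + 3·6 + 2 = 776 —(−1)→ 775
775 —HB6→ 3·6^3 + 3·6^2 + 3·6 + 1 —bump→ 3·7^3 + 3·7^2 + 3·7 + 1 = 1198 —(−1)→ 1197
1197 —HB7→ 3·7^3 + 3·7^2 + 3·7 —bump→ 3·8^3 + 3·8^2 + 3·8 = 1752 —(−1)→ 1751
1751 —HB8→ 3·8^3 + 3·8^2 + 2·8 + 7 —bump→ 3·9^3 + 3·9^2 + 2·9 + 7 = 2455 —(−1)→ 2454

3·9^3 + 3·9^2 + 2·9 + 6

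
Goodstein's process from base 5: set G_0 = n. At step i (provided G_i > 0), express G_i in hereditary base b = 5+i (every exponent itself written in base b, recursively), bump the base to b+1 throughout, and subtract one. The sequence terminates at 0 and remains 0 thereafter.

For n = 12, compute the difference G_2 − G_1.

base 5: 12 = 2·5 + 2; at 6: 2·6 + 2 = 14; next = 13
base 6: 13 = 2·6 + 1; at 7: 2·7 + 1 = 15; next = 14

1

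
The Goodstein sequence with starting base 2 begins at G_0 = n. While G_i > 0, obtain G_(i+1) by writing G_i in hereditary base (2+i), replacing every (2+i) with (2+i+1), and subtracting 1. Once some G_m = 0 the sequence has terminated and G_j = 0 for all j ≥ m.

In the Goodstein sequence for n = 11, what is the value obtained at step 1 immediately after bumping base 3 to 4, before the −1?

1028

step 0: 11 = 2^(2 + 1) + 2 + 1; sub 3 for 2: 3^(3 + 1) + 3 + 1; = 85; G_1 = 85−1 = 84
step 1: 84 = 3^(3 + 1) + 3; sub 4 for 3: 4^(4 + 1) + 4; = 1028; G_2 = 1028−1 = 1027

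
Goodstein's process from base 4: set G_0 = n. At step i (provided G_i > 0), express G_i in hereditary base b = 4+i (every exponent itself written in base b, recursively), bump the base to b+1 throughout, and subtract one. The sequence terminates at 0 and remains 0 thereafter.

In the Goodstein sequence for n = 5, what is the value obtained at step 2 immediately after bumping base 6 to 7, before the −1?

G_0=5  [base 4] 4 + 1  →[4↦5]→  5 + 1 = 6  −1 ⇒ G_1=5
G_1=5  [base 5] 5  →[5↦6]→  6 = 6  −1 ⇒ G_2=5
G_2=5  [base 6] 5  →[6↦7]→  5 = 5  −1 ⇒ G_3=4

5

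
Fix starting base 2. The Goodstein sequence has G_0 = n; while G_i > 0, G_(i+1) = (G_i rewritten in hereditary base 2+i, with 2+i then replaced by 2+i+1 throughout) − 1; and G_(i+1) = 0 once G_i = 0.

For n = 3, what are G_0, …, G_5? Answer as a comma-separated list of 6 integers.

3, 3, 3, 2, 1, 0

G_0 = 3. HB_2(3) = 2 + 1. Bump = 4. G_1 = 3.
G_1 = 3. HB_3(3) = 3. Bump = 4. G_2 = 3.
G_2 = 3. HB_4(3) = 3. Bump = 3. G_3 = 2.
G_3 = 2. HB_5(2) = 2. Bump = 2. G_4 = 1.
G_4 = 1. HB_6(1) = 1. Bump = 1. G_5 = 0.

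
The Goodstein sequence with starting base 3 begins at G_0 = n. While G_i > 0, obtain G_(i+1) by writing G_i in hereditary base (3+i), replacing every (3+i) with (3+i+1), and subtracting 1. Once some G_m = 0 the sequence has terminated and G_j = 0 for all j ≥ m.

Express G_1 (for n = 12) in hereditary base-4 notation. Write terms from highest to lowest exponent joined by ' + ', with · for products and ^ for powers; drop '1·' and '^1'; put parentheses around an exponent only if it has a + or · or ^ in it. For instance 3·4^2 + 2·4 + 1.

step 0: 12 = 3^2 + 3; sub 4 for 3: 4^2 + 4; = 20; G_1 = 20−1 = 19
step 1: 19 = 4^2 + 3; sub 5 for 4: 5^2 + 3; = 28; G_2 = 28−1 = 27

4^2 + 3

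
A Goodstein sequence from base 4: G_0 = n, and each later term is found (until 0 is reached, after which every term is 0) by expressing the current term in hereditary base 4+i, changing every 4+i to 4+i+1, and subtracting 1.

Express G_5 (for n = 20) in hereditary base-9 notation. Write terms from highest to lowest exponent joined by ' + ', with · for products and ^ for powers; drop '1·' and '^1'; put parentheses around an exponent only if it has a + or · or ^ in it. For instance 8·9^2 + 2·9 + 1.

9^2

base 4: 20 = 4^2 + 4; at 5: 5^2 + 5 = 30; next = 29
base 5: 29 = 5^2 + 4; at 6: 6^2 + 4 = 40; next = 39
base 6: 39 = 6^2 + 3; at 7: 7^2 + 3 = 52; next = 51
base 7: 51 = 7^2 + 2; at 8: 8^2 + 2 = 66; next = 65
base 8: 65 = 8^2 + 1; at 9: 9^2 + 1 = 82; next = 81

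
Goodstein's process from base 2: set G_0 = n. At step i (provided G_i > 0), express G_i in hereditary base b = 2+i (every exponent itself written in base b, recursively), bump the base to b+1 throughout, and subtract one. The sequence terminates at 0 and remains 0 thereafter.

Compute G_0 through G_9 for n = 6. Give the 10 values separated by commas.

base 2: 6 = 2^2 + 2; at 3: 3^3 + 3 = 30; next = 29
base 3: 29 = 3^3 + 2; at 4: 4^4 + 2 = 258; next = 257
base 4: 257 = 4^4 + 1; at 5: 5^5 + 1 = 3126; next = 3125
base 5: 3125 = 5^5; at 6: 6^6 = 46656; next = 46655
base 6: 46655 = 5·6^5 + 5·6^4 + 5·6^3 + 5·6^2 + 5·6 + 5; at 7: 5·7^5 + 5·7^4 + 5·7^3 + 5·7^2 + 5·7 + 5 = 98040; next = 98039
base 7: 98039 = 5·7^5 + 5·7^4 + 5·7^3 + 5·7^2 + 5·7 + 4; at 8: 5·8^5 + 5·8^4 + 5·8^3 + 5·8^2 + 5·8 + 4 = 187244; next = 187243
base 8: 187243 = 5·8^5 + 5·8^4 + 5·8^3 + 5·8^2 + 5·8 + 3; at 9: 5·9^5 + 5·9^4 + 5·9^3 + 5·9^2 + 5·9 + 3 = 332148; next = 332147
base 9: 332147 = 5·9^5 + 5·9^4 + 5·9^3 + 5·9^2 + 5·9 + 2; at 10: 5·10^5 + 5·10^4 + 5·10^3 + 5·10^2 + 5·10 + 2 = 555552; next = 555551
base 10: 555551 = 5·10^5 + 5·10^4 + 5·10^3 + 5·10^2 + 5·10 + 1; at 11: 5·11^5 + 5·11^4 + 5·11^3 + 5·11^2 + 5·11 + 1 = 885776; next = 885775

6, 29, 257, 3125, 46655, 98039, 187243, 332147, 555551, 885775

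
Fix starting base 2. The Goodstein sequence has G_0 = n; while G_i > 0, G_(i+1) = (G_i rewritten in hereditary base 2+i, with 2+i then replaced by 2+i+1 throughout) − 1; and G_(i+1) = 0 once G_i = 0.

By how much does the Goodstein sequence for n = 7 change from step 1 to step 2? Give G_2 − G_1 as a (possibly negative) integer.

229

[0] 7 ≡ 2^2 + 2 + 1 (base 2). Lift 3: 31. −1: 30.
[1] 30 ≡ 3^3 + 3 (base 3). Lift 4: 260. −1: 259.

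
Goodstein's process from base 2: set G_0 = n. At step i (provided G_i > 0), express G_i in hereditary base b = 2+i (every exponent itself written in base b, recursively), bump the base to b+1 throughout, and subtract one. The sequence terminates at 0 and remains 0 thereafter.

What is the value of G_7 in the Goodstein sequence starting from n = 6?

332147

i=0: 6 = 2^2 + 2 (b=2); 2→3: 3^3 + 3 = 30; 30−1 = 29
i=1: 29 = 3^3 + 2 (b=3); 3→4: 4^4 + 2 = 258; 258−1 = 257
i=2: 257 = 4^4 + 1 (b=4); 4→5: 5^5 + 1 = 3126; 3126−1 = 3125
i=3: 3125 = 5^5 (b=5); 5→6: 6^6 = 46656; 46656−1 = 46655
i=4: 46655 = 5·6^5 + 5·6^4 + 5·6^3 + 5·6^2 + 5·6 + 5 (b=6); 6→7: 5·7^5 + 5·7^4 + 5·7^3 + 5·7^2 + 5·7 + 5 = 98040; 98040−1 = 98039
i=5: 98039 = 5·7^5 + 5·7^4 + 5·7^3 + 5·7^2 + 5·7 + 4 (b=7); 7→8: 5·8^5 + 5·8^4 + 5·8^3 + 5·8^2 + 5·8 + 4 = 187244; 187244−1 = 187243
i=6: 187243 = 5·8^5 + 5·8^4 + 5·8^3 + 5·8^2 + 5·8 + 3 (b=8); 8→9: 5·9^5 + 5·9^4 + 5·9^3 + 5·9^2 + 5·9 + 3 = 332148; 332148−1 = 332147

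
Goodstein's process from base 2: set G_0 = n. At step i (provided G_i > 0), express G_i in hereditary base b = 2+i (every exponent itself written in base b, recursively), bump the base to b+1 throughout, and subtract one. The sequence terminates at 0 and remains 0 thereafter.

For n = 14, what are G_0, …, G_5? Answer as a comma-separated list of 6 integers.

G_0 = 14. HB_2(14) = 2^(2 + 1) + 2^2 + 2. Bump = 111. G_1 = 110.
G_1 = 110. HB_3(110) = 3^(3 + 1) + 3^3 + 2. Bump = 1282. G_2 = 1281.
G_2 = 1281. HB_4(1281) = 4^(4 + 1) + 4^4 + 1. Bump = 18751. G_3 = 18750.
G_3 = 18750. HB_5(18750) = 5^(5 + 1) + 5^5. Bump = 326592. G_4 = 326591.
G_4 = 326591. HB_6(326591) = 6^(6 + 1) + 5·6^5 + 5·6^4 + 5·6^3 + 5·6^2 + 5·6 + 5. Bump = 5862841. G_5 = 5862840.

14, 110, 1281, 18750, 326591, 5862840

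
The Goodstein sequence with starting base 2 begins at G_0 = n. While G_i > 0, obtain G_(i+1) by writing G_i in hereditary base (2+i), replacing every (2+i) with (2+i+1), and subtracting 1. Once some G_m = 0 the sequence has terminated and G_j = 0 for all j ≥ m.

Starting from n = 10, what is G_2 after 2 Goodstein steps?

(0) 10|_2 = 2^(2 + 1) + 2 ↦ 3^(3 + 1) + 3|_3 = 84 ⇒ 83
(1) 83|_3 = 3^(3 + 1) + 2 ↦ 4^(4 + 1) + 2|_4 = 1026 ⇒ 1025

1025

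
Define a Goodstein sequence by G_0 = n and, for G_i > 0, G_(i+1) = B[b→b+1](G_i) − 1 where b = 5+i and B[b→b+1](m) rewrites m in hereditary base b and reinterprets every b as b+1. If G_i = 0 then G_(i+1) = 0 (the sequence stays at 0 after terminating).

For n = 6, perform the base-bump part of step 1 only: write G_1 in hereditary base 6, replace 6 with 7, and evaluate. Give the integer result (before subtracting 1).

7

[0] 6 ≡ 5 + 1 (base 5). Lift 6: 7. −1: 6.
[1] 6 ≡ 6 (base 6). Lift 7: 7. −1: 6.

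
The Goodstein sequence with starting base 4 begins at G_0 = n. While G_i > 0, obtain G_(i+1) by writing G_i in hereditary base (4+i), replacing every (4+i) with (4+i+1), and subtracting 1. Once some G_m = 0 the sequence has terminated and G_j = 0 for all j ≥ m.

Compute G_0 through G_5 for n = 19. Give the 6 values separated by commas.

G_0 = 19. HB_4(19) = 4^2 + 3. Bump = 28. G_1 = 27.
G_1 = 27. HB_5(27) = 5^2 + 2. Bump = 38. G_2 = 37.
G_2 = 37. HB_6(37) = 6^2 + 1. Bump = 50. G_3 = 49.
G_3 = 49. HB_7(49) = 7^2. Bump = 64. G_4 = 63.
G_4 = 63. HB_8(63) = 7·8 + 7. Bump = 70. G_5 = 69.

19, 27, 37, 49, 63, 69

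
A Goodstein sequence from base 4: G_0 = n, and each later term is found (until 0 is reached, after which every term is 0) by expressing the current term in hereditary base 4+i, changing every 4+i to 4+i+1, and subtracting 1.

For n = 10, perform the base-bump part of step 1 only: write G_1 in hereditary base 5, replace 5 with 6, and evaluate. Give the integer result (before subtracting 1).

13

10 —HB4→ 2·4 + 2 —bump→ 2·5 + 2 = 12 —(−1)→ 11
11 —HB5→ 2·5 + 1 —bump→ 2·6 + 1 = 13 —(−1)→ 12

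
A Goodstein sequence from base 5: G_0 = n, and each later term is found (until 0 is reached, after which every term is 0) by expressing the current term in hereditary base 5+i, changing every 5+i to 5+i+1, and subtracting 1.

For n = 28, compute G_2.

i=0: 28 = 5^2 + 3 (b=5); 5→6: 6^2 + 3 = 39; 39−1 = 38
i=1: 38 = 6^2 + 2 (b=6); 6→7: 7^2 + 2 = 51; 51−1 = 50
i=2: 50 = 7^2 + 1 (b=7); 7→8: 8^2 + 1 = 65; 65−1 = 64

50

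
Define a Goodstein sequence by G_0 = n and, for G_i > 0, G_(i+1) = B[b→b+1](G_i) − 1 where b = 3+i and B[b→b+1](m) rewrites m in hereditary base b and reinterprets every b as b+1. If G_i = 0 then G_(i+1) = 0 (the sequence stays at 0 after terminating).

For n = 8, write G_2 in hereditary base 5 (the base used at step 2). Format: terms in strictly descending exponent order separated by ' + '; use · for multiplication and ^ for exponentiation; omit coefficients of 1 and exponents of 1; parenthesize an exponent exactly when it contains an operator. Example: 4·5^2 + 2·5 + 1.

i=0: 8 = 2·3 + 2 (b=3); 3→4: 2·4 + 2 = 10; 10−1 = 9
i=1: 9 = 2·4 + 1 (b=4); 4→5: 2·5 + 1 = 11; 11−1 = 10
i=2: 10 = 2·5 (b=5); 5→6: 2·6 = 12; 12−1 = 11

2·5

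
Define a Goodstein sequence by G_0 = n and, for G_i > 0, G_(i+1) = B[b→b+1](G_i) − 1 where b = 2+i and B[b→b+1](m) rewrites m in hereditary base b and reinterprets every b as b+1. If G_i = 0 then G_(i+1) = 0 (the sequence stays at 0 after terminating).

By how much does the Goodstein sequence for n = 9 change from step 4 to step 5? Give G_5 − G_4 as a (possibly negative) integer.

G_0 = 9. HB_2(9) = 2^(2 + 1) + 1. Bump = 82. G_1 = 81.
G_1 = 81. HB_3(81) = 3^(3 + 1). Bump = 1024. G_2 = 1023.
G_2 = 1023. HB_4(1023) = 3·4^4 + 3·4^3 + 3·4^2 + 3·4 + 3. Bump = 9843. G_3 = 9842.
G_3 = 9842. HB_5(9842) = 3·5^5 + 3·5^3 + 3·5^2 + 3·5 + 2. Bump = 140744. G_4 = 140743.
G_4 = 140743. HB_6(140743) = 3·6^6 + 3·6^3 + 3·6^2 + 3·6 + 1. Bump = 2471827. G_5 = 2471826.

2331083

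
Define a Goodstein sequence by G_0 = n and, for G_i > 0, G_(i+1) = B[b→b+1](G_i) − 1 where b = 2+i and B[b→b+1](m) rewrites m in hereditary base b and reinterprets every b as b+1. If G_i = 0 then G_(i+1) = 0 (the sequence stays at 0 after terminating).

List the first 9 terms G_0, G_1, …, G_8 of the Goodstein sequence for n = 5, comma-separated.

5, 27, 255, 467, 775, 1197, 1751, 2454, 3325

G_0 = 5. HB_2(5) = 2^2 + 1. Bump = 28. G_1 = 27.
G_1 = 27. HB_3(27) = 3^3. Bump = 256. G_2 = 255.
G_2 = 255. HB_4(255) = 3·4^3 + 3·4^2 + 3·4 + 3. Bump = 468. G_3 = 467.
G_3 = 467. HB_5(467) = 3·5^3 + 3·5^2 + 3·5 + 2. Bump = 776. G_4 = 775.
G_4 = 775. HB_6(775) = 3·6^3 + 3·6^2 + 3·6 + 1. Bump = 1198. G_5 = 1197.
G_5 = 1197. HB_7(1197) = 3·7^3 + 3·7^2 + 3·7. Bump = 1752. G_6 = 1751.
G_6 = 1751. HB_8(1751) = 3·8^3 + 3·8^2 + 2·8 + 7. Bump = 2455. G_7 = 2454.
G_7 = 2454. HB_9(2454) = 3·9^3 + 3·9^2 + 2·9 + 6. Bump = 3326. G_8 = 3325.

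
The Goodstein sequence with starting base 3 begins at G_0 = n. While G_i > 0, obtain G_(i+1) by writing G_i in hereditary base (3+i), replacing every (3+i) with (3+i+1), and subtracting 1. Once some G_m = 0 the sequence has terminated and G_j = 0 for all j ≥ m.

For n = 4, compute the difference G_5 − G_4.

[0] 4 ≡ 3 + 1 (base 3). Lift 4: 5. −1: 4.
[1] 4 ≡ 4 (base 4). Lift 5: 5. −1: 4.
[2] 4 ≡ 4 (base 5). Lift 6: 4. −1: 3.
[3] 3 ≡ 3 (base 6). Lift 7: 3. −1: 2.
[4] 2 ≡ 2 (base 7). Lift 8: 2. −1: 1.

-1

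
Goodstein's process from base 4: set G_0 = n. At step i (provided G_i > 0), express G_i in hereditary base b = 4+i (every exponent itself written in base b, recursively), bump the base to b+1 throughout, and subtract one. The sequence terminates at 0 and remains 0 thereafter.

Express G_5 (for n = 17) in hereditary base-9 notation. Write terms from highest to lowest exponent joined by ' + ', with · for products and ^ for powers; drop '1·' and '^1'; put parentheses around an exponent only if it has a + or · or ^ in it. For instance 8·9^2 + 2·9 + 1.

5·9 + 2

G_0=17  [base 4] 4^2 + 1  →[4↦5]→  5^2 + 1 = 26  −1 ⇒ G_1=25
G_1=25  [base 5] 5^2  →[5↦6]→  6^2 = 36  −1 ⇒ G_2=35
G_2=35  [base 6] 5·6 + 5  →[6↦7]→  5·7 + 5 = 40  −1 ⇒ G_3=39
G_3=39  [base 7] 5·7 + 4  →[7↦8]→  5·8 + 4 = 44  −1 ⇒ G_4=43
G_4=43  [base 8] 5·8 + 3  →[8↦9]→  5·9 + 3 = 48  −1 ⇒ G_5=47
G_5=47  [base 9] 5·9 + 2  →[9↦10]→  5·10 + 2 = 52  −1 ⇒ G_6=51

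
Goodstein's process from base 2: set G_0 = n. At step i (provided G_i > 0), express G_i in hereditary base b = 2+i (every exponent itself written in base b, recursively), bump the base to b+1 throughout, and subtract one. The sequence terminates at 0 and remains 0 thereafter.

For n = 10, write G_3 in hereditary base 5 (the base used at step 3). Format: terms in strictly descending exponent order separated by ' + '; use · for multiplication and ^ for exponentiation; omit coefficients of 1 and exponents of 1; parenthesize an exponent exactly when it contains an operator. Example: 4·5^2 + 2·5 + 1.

G_0 = 10. HB_2(10) = 2^(2 + 1) + 2. Bump = 84. G_1 = 83.
G_1 = 83. HB_3(83) = 3^(3 + 1) + 2. Bump = 1026. G_2 = 1025.
G_2 = 1025. HB_4(1025) = 4^(4 + 1) + 1. Bump = 15626. G_3 = 15625.
G_3 = 15625. HB_5(15625) = 5^(5 + 1). Bump = 279936. G_4 = 279935.

5^(5 + 1)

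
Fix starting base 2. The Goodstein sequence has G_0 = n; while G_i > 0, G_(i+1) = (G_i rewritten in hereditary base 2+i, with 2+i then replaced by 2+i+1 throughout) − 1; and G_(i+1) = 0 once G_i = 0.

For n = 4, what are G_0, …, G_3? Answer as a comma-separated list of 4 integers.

4, 26, 41, 60

base 2: 4 = 2^2; at 3: 3^3 = 27; next = 26
base 3: 26 = 2·3^2 + 2·3 + 2; at 4: 2·4^2 + 2·4 + 2 = 42; next = 41
base 4: 41 = 2·4^2 + 2·4 + 1; at 5: 2·5^2 + 2·5 + 1 = 61; next = 60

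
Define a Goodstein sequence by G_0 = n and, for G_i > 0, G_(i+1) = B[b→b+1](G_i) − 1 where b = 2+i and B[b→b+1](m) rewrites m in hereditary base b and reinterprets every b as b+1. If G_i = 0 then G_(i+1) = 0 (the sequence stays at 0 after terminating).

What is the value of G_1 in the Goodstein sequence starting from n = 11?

(0) 11|_2 = 2^(2 + 1) + 2 + 1 ↦ 3^(3 + 1) + 3 + 1|_3 = 85 ⇒ 84
(1) 84|_3 = 3^(3 + 1) + 3 ↦ 4^(4 + 1) + 4|_4 = 1028 ⇒ 1027

84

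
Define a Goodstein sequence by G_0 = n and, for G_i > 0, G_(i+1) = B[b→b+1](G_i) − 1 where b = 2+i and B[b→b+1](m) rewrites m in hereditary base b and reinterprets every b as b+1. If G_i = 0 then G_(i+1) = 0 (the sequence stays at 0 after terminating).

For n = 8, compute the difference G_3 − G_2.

base 2: 8 = 2^(2 + 1); at 3: 3^(3 + 1) = 81; next = 80
base 3: 80 = 2·3^3 + 2·3^2 + 2·3 + 2; at 4: 2·4^4 + 2·4^2 + 2·4 + 2 = 554; next = 553
base 4: 553 = 2·4^4 + 2·4^2 + 2·4 + 1; at 5: 2·5^5 + 2·5^2 + 2·5 + 1 = 6311; next = 6310

5757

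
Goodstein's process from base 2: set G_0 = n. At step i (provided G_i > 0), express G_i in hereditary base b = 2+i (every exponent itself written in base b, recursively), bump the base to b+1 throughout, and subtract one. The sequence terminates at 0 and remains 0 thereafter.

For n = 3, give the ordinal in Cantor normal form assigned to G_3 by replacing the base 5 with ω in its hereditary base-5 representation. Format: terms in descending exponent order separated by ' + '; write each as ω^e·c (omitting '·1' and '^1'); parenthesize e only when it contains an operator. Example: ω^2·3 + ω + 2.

G_0 = 3. HB_2(3) = 2 + 1. Bump = 4. G_1 = 3.
G_1 = 3. HB_3(3) = 3. Bump = 4. G_2 = 3.
G_2 = 3. HB_4(3) = 3. Bump = 3. G_3 = 2.

2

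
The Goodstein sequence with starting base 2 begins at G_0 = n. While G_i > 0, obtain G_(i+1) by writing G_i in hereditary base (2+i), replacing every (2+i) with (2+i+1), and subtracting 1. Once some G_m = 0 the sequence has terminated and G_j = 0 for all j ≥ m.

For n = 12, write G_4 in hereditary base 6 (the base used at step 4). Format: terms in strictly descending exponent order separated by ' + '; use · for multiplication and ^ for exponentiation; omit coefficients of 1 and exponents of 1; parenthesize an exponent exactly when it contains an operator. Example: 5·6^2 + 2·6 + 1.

12 —HB2→ 2^(2 + 1) + 2^2 —bump→ 3^(3 + 1) + 3^3 = 108 —(−1)→ 107
107 —HB3→ 3^(3 + 1) + 2·3^2 + 2·3 + 2 —bump→ 4^(4 + 1) + 2·4^2 + 2·4 + 2 = 1066 —(−1)→ 1065
1065 —HB4→ 4^(4 + 1) + 2·4^2 + 2·4 + 1 —bump→ 5^(5 + 1) + 2·5^2 + 2·5 + 1 = 15686 —(−1)→ 15685
15685 —HB5→ 5^(5 + 1) + 2·5^2 + 2·5 —bump→ 6^(6 + 1) + 2·6^2 + 2·6 = 280020 —(−1)→ 280019
280019 —HB6→ 6^(6 + 1) + 2·6^2 + 6 + 5 —bump→ 7^(7 + 1) + 2·7^2 + 7 + 5 = 5764911 —(−1)→ 5764910

6^(6 + 1) + 2·6^2 + 6 + 5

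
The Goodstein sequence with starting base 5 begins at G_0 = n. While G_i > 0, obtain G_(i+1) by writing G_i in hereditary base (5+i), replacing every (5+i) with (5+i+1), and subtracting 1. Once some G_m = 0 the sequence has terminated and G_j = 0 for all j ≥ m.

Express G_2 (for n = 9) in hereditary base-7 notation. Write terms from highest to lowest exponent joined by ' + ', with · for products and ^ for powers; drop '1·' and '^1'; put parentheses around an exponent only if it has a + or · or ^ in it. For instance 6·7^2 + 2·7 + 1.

7 + 2

step 0: 9 = 5 + 4; sub 6 for 5: 6 + 4; = 10; G_1 = 10−1 = 9
step 1: 9 = 6 + 3; sub 7 for 6: 7 + 3; = 10; G_2 = 10−1 = 9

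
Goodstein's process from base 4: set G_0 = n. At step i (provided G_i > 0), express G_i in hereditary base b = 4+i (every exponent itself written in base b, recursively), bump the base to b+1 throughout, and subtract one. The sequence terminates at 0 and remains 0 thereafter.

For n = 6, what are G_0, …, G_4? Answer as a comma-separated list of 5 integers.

6, 6, 6, 6, 5

[0] 6 ≡ 4 + 2 (base 4). Lift 5: 7. −1: 6.
[1] 6 ≡ 5 + 1 (base 5). Lift 6: 7. −1: 6.
[2] 6 ≡ 6 (base 6). Lift 7: 7. −1: 6.
[3] 6 ≡ 6 (base 7). Lift 8: 6. −1: 5.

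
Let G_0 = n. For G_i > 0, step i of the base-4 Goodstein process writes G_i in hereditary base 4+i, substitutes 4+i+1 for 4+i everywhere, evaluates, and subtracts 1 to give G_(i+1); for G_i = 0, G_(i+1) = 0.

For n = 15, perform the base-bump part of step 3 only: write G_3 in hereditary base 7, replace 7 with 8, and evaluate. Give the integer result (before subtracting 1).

24

(0) 15|_4 = 3·4 + 3 ↦ 3·5 + 3|_5 = 18 ⇒ 17
(1) 17|_5 = 3·5 + 2 ↦ 3·6 + 2|_6 = 20 ⇒ 19
(2) 19|_6 = 3·6 + 1 ↦ 3·7 + 1|_7 = 22 ⇒ 21
(3) 21|_7 = 3·7 ↦ 3·8|_8 = 24 ⇒ 23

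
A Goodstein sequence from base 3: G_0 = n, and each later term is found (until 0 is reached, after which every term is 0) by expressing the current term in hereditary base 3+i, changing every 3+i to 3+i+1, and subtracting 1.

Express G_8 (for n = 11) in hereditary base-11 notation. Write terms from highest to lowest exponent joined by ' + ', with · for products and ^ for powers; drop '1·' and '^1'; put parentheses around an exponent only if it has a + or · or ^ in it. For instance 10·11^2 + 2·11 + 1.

5·11

[0] 11 ≡ 3^2 + 2 (base 3). Lift 4: 18. −1: 17.
[1] 17 ≡ 4^2 + 1 (base 4). Lift 5: 26. −1: 25.
[2] 25 ≡ 5^2 (base 5). Lift 6: 36. −1: 35.
[3] 35 ≡ 5·6 + 5 (base 6). Lift 7: 40. −1: 39.
[4] 39 ≡ 5·7 + 4 (base 7). Lift 8: 44. −1: 43.
[5] 43 ≡ 5·8 + 3 (base 8). Lift 9: 48. −1: 47.
[6] 47 ≡ 5·9 + 2 (base 9). Lift 10: 52. −1: 51.
[7] 51 ≡ 5·10 + 1 (base 10). Lift 11: 56. −1: 55.
[8] 55 ≡ 5·11 (base 11). Lift 12: 60. −1: 59.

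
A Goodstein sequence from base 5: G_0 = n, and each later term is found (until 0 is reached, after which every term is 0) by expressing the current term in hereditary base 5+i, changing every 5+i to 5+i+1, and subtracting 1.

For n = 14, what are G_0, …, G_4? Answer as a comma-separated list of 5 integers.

14, 15, 16, 17, 18

G_0=14  [base 5] 2·5 + 4  →[5↦6]→  2·6 + 4 = 16  −1 ⇒ G_1=15
G_1=15  [base 6] 2·6 + 3  →[6↦7]→  2·7 + 3 = 17  −1 ⇒ G_2=16
G_2=16  [base 7] 2·7 + 2  →[7↦8]→  2·8 + 2 = 18  −1 ⇒ G_3=17
G_3=17  [base 8] 2·8 + 1  →[8↦9]→  2·9 + 1 = 19  −1 ⇒ G_4=18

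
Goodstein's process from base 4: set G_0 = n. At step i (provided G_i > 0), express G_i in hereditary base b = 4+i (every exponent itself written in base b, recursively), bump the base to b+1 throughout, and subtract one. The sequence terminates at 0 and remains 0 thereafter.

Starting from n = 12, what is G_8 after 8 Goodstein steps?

19

step 0: 12 = 3·4; sub 5 for 4: 3·5; = 15; G_1 = 15−1 = 14
step 1: 14 = 2·5 + 4; sub 6 for 5: 2·6 + 4; = 16; G_2 = 16−1 = 15
step 2: 15 = 2·6 + 3; sub 7 for 6: 2·7 + 3; = 17; G_3 = 17−1 = 16
step 3: 16 = 2·7 + 2; sub 8 for 7: 2·8 + 2; = 18; G_4 = 18−1 = 17
step 4: 17 = 2·8 + 1; sub 9 for 8: 2·9 + 1; = 19; G_5 = 19−1 = 18
step 5: 18 = 2·9; sub 10 for 9: 2·10; = 20; G_6 = 20−1 = 19
step 6: 19 = 10 + 9; sub 11 for 10: 11 + 9; = 20; G_7 = 20−1 = 19
step 7: 19 = 11 + 8; sub 12 for 11: 12 + 8; = 20; G_8 = 20−1 = 19
step 8: 19 = 12 + 7; sub 13 for 12: 13 + 7; = 20; G_9 = 20−1 = 19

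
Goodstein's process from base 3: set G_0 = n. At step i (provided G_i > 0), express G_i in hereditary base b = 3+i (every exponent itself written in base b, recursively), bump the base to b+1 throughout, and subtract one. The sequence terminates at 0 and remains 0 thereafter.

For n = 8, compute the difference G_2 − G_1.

[0] 8 ≡ 2·3 + 2 (base 3). Lift 4: 10. −1: 9.
[1] 9 ≡ 2·4 + 1 (base 4). Lift 5: 11. −1: 10.

1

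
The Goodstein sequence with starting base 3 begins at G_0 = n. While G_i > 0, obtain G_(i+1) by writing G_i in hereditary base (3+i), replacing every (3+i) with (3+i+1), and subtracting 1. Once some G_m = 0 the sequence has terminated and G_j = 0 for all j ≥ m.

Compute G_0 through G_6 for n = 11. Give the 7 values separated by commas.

11, 17, 25, 35, 39, 43, 47

G_0 = 11. HB_3(11) = 3^2 + 2. Bump = 18. G_1 = 17.
G_1 = 17. HB_4(17) = 4^2 + 1. Bump = 26. G_2 = 25.
G_2 = 25. HB_5(25) = 5^2. Bump = 36. G_3 = 35.
G_3 = 35. HB_6(35) = 5·6 + 5. Bump = 40. G_4 = 39.
G_4 = 39. HB_7(39) = 5·7 + 4. Bump = 44. G_5 = 43.
G_5 = 43. HB_8(43) = 5·8 + 3. Bump = 48. G_6 = 47.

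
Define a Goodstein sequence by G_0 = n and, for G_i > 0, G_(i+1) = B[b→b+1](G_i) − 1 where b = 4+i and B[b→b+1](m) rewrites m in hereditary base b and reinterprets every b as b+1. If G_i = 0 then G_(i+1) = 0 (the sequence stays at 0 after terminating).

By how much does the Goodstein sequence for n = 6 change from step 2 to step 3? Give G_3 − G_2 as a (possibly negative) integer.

G_0 = 6. HB_4(6) = 4 + 2. Bump = 7. G_1 = 6.
G_1 = 6. HB_5(6) = 5 + 1. Bump = 7. G_2 = 6.
G_2 = 6. HB_6(6) = 6. Bump = 7. G_3 = 6.

0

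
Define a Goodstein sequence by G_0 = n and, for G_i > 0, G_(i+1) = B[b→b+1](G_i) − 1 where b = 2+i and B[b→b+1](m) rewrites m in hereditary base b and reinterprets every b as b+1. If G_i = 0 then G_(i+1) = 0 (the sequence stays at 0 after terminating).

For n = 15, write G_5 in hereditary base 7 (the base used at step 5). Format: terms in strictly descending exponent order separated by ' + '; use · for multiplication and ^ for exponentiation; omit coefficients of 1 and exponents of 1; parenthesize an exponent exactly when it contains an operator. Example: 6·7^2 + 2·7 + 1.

[0] 15 ≡ 2^(2 + 1) + 2^2 + 2 + 1 (base 2). Lift 3: 112. −1: 111.
[1] 111 ≡ 3^(3 + 1) + 3^3 + 3 (base 3). Lift 4: 1284. −1: 1283.
[2] 1283 ≡ 4^(4 + 1) + 4^4 + 3 (base 4). Lift 5: 18753. −1: 18752.
[3] 18752 ≡ 5^(5 + 1) + 5^5 + 2 (base 5). Lift 6: 326594. −1: 326593.
[4] 326593 ≡ 6^(6 + 1) + 6^6 + 1 (base 6). Lift 7: 6588345. −1: 6588344.
[5] 6588344 ≡ 7^(7 + 1) + 7^7 (base 7). Lift 8: 150994944. −1: 150994943.

7^(7 + 1) + 7^7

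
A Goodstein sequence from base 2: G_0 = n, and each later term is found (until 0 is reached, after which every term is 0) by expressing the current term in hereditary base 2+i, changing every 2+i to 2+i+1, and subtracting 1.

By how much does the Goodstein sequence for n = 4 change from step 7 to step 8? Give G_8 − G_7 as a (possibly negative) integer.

i=0: 4 = 2^2 (b=2); 2→3: 3^3 = 27; 27−1 = 26
i=1: 26 = 2·3^2 + 2·3 + 2 (b=3); 3→4: 2·4^2 + 2·4 + 2 = 42; 42−1 = 41
i=2: 41 = 2·4^2 + 2·4 + 1 (b=4); 4→5: 2·5^2 + 2·5 + 1 = 61; 61−1 = 60
i=3: 60 = 2·5^2 + 2·5 (b=5); 5→6: 2·6^2 + 2·6 = 84; 84−1 = 83
i=4: 83 = 2·6^2 + 6 + 5 (b=6); 6→7: 2·7^2 + 7 + 5 = 110; 110−1 = 109
i=5: 109 = 2·7^2 + 7 + 4 (b=7); 7→8: 2·8^2 + 8 + 4 = 140; 140−1 = 139
i=6: 139 = 2·8^2 + 8 + 3 (b=8); 8→9: 2·9^2 + 9 + 3 = 174; 174−1 = 173
i=7: 173 = 2·9^2 + 9 + 2 (b=9); 9→10: 2·10^2 + 10 + 2 = 212; 212−1 = 211

38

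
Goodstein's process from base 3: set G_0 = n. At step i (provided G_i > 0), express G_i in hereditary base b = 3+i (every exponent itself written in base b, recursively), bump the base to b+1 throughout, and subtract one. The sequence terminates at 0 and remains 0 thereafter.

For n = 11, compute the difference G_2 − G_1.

8

base 3: 11 = 3^2 + 2; at 4: 4^2 + 2 = 18; next = 17
base 4: 17 = 4^2 + 1; at 5: 5^2 + 1 = 26; next = 25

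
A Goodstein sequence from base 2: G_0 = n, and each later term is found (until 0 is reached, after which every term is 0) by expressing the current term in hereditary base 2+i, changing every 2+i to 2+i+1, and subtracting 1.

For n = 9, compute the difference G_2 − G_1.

9 —HB2→ 2^(2 + 1) + 1 —bump→ 3^(3 + 1) + 1 = 82 —(−1)→ 81
81 —HB3→ 3^(3 + 1) —bump→ 4^(4 + 1) = 1024 —(−1)→ 1023

942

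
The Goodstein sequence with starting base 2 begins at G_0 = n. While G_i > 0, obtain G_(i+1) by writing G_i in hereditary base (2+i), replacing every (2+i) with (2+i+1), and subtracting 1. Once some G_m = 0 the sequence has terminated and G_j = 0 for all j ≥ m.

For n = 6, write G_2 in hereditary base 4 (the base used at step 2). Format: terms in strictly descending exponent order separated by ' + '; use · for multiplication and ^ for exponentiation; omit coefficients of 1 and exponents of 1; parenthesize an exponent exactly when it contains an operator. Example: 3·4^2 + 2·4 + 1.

4^4 + 1

i=0: 6 = 2^2 + 2 (b=2); 2→3: 3^3 + 3 = 30; 30−1 = 29
i=1: 29 = 3^3 + 2 (b=3); 3→4: 4^4 + 2 = 258; 258−1 = 257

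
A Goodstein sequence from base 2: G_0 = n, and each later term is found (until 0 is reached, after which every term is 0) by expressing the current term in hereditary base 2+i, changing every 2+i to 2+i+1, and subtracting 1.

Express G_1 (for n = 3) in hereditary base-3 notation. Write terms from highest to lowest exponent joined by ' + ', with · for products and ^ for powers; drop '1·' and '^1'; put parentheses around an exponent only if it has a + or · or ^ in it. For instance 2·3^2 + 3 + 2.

3

(0) 3|_2 = 2 + 1 ↦ 3 + 1|_3 = 4 ⇒ 3
(1) 3|_3 = 3 ↦ 4|_4 = 4 ⇒ 3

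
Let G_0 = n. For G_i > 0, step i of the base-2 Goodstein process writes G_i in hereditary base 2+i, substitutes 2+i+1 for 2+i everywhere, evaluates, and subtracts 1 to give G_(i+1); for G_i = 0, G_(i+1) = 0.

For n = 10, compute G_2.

1025

(0) 10|_2 = 2^(2 + 1) + 2 ↦ 3^(3 + 1) + 3|_3 = 84 ⇒ 83
(1) 83|_3 = 3^(3 + 1) + 2 ↦ 4^(4 + 1) + 2|_4 = 1026 ⇒ 1025
(2) 1025|_4 = 4^(4 + 1) + 1 ↦ 5^(5 + 1) + 1|_5 = 15626 ⇒ 15625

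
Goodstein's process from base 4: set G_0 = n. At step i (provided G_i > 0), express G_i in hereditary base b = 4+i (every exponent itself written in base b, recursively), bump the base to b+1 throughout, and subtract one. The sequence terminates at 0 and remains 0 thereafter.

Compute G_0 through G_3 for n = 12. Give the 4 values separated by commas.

step 0: 12 = 3·4; sub 5 for 4: 3·5; = 15; G_1 = 15−1 = 14
step 1: 14 = 2·5 + 4; sub 6 for 5: 2·6 + 4; = 16; G_2 = 16−1 = 15
step 2: 15 = 2·6 + 3; sub 7 for 6: 2·7 + 3; = 17; G_3 = 17−1 = 16

12, 14, 15, 16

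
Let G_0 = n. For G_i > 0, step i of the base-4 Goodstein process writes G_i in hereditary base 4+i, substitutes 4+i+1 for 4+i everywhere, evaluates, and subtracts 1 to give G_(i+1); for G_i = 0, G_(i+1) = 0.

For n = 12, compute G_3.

16

(0) 12|_4 = 3·4 ↦ 3·5|_5 = 15 ⇒ 14
(1) 14|_5 = 2·5 + 4 ↦ 2·6 + 4|_6 = 16 ⇒ 15
(2) 15|_6 = 2·6 + 3 ↦ 2·7 + 3|_7 = 17 ⇒ 16
(3) 16|_7 = 2·7 + 2 ↦ 2·8 + 2|_8 = 18 ⇒ 17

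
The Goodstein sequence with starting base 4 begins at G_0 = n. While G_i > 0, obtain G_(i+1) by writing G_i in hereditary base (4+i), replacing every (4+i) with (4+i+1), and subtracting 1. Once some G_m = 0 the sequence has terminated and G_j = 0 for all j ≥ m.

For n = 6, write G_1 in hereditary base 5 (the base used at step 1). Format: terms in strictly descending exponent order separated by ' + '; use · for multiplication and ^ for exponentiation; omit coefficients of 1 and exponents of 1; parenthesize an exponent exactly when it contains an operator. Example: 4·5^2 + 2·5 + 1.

5 + 1

G_0 = 6. HB_4(6) = 4 + 2. Bump = 7. G_1 = 6.
G_1 = 6. HB_5(6) = 5 + 1. Bump = 7. G_2 = 6.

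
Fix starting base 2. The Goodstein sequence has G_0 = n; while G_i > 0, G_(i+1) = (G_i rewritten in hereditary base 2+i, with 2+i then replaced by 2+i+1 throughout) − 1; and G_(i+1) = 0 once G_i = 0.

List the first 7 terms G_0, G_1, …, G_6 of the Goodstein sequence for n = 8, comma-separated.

8, 80, 553, 6310, 93395, 1647195, 33554571

i=0: 8 = 2^(2 + 1) (b=2); 2→3: 3^(3 + 1) = 81; 81−1 = 80
i=1: 80 = 2·3^3 + 2·3^2 + 2·3 + 2 (b=3); 3→4: 2·4^4 + 2·4^2 + 2·4 + 2 = 554; 554−1 = 553
i=2: 553 = 2·4^4 + 2·4^2 + 2·4 + 1 (b=4); 4→5: 2·5^5 + 2·5^2 + 2·5 + 1 = 6311; 6311−1 = 6310
i=3: 6310 = 2·5^5 + 2·5^2 + 2·5 (b=5); 5→6: 2·6^6 + 2·6^2 + 2·6 = 93396; 93396−1 = 93395
i=4: 93395 = 2·6^6 + 2·6^2 + 6 + 5 (b=6); 6→7: 2·7^7 + 2·7^2 + 7 + 5 = 1647196; 1647196−1 = 1647195
i=5: 1647195 = 2·7^7 + 2·7^2 + 7 + 4 (b=7); 7→8: 2·8^8 + 2·8^2 + 8 + 4 = 33554572; 33554572−1 = 33554571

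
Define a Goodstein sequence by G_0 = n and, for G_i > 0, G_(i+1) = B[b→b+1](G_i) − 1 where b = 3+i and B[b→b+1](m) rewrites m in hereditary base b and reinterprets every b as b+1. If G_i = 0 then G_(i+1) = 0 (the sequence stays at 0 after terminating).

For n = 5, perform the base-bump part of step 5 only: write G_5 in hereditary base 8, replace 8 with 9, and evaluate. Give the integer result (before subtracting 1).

i=0: 5 = 3 + 2 (b=3); 3→4: 4 + 2 = 6; 6−1 = 5
i=1: 5 = 4 + 1 (b=4); 4→5: 5 + 1 = 6; 6−1 = 5
i=2: 5 = 5 (b=5); 5→6: 6 = 6; 6−1 = 5
i=3: 5 = 5 (b=6); 6→7: 5 = 5; 5−1 = 4
i=4: 4 = 4 (b=7); 7→8: 4 = 4; 4−1 = 3
i=5: 3 = 3 (b=8); 8→9: 3 = 3; 3−1 = 2

3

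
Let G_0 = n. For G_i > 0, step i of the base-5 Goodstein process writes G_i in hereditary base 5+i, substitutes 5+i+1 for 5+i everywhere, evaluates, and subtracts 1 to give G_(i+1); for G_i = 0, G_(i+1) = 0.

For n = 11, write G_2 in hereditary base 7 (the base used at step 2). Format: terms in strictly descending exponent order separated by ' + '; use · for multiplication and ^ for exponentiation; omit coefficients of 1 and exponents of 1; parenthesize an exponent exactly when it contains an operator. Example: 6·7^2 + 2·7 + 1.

step 0: 11 = 2·5 + 1; sub 6 for 5: 2·6 + 1; = 13; G_1 = 13−1 = 12
step 1: 12 = 2·6; sub 7 for 6: 2·7; = 14; G_2 = 14−1 = 13
step 2: 13 = 7 + 6; sub 8 for 7: 8 + 6; = 14; G_3 = 14−1 = 13

7 + 6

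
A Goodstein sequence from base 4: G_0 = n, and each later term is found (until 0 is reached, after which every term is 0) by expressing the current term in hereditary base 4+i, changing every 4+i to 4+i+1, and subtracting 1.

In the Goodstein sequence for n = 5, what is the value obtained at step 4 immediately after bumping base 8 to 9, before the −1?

3

base 4: 5 = 4 + 1; at 5: 5 + 1 = 6; next = 5
base 5: 5 = 5; at 6: 6 = 6; next = 5
base 6: 5 = 5; at 7: 5 = 5; next = 4
base 7: 4 = 4; at 8: 4 = 4; next = 3
base 8: 3 = 3; at 9: 3 = 3; next = 2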